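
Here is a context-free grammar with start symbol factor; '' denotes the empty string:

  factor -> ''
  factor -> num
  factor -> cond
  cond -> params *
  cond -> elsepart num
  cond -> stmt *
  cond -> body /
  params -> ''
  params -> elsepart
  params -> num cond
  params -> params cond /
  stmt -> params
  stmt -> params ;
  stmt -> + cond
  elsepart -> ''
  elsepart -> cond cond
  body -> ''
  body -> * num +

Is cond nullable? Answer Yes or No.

No

Nullable nonterminals: body, elsepart, factor, params, stmt.
No production of cond has an RHS whose symbols are all nullable, so cond is not nullable.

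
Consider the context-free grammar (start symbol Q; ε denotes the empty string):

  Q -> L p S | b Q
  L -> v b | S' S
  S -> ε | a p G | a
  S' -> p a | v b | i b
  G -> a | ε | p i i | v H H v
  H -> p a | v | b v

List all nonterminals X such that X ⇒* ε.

Directly nullable (have an ε-production): S, G.
No other nonterminal has a production whose RHS symbols are all nullable.

{ G, S }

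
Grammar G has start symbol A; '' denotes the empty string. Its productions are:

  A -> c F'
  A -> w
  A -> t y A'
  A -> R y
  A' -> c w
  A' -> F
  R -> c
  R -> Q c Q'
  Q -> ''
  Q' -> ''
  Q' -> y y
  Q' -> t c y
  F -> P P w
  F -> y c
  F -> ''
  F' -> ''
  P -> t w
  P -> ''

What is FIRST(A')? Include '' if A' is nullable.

A' -> c w contributes {c}.
From A' -> F: add FIRST(F) = { t, w, y, '' } (including '' since F is nullable).
Union: FIRST(A') = { c, t, w, y, '' }.

{ c, t, w, y, '' }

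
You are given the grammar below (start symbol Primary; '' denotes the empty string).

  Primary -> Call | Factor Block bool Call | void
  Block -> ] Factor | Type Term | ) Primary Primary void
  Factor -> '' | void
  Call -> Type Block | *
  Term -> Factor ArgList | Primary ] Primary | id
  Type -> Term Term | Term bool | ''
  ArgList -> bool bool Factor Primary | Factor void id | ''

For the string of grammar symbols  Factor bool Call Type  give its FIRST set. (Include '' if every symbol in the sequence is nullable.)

Add FIRST(Factor)\{''} = { void }; Factor is nullable, continue.
bool is a terminal; add {bool} and stop.

{ bool, void }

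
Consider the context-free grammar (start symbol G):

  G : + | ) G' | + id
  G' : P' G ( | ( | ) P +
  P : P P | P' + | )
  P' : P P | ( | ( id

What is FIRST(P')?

{ (, ) }

From P' : P P: add FIRST(P) = { (, ) }.
P' : ( contributes {(}.
P' : ( id contributes {(}.
Union: FIRST(P') = { (, ) }.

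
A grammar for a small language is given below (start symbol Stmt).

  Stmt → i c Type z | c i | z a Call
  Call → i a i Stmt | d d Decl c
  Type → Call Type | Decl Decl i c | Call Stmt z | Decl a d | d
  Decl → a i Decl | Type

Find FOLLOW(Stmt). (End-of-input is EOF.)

{ EOF, a, c, d, i, z }

Stmt is the start symbol, so EOF ∈ FOLLOW(Stmt).
In Call → i a i Stmt: Stmt is at the end, add FOLLOW(Call) = { EOF, a, c, d, i, z }.
In Type → Call Stmt z: add FIRST(z) = { z }.
Union: FOLLOW(Stmt) = { EOF, a, c, d, i, z }.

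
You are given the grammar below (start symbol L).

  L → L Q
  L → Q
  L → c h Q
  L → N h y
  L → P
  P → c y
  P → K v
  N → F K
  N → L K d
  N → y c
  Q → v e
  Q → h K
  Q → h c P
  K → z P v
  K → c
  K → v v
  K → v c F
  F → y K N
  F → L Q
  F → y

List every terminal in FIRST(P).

{ c, v, z }

P → c y contributes {c}.
From P → K v: add FIRST(K) = { c, v, z }.
Union: FIRST(P) = { c, v, z }.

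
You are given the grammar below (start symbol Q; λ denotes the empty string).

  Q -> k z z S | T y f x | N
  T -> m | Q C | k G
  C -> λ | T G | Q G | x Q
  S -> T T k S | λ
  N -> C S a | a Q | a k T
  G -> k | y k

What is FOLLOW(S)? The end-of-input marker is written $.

{ $, a, k, m, x, y }

In Q -> k z z S: S is at the end, add FOLLOW(Q) = { $, a, k, m, x, y }.
In S -> T T k S: S is at the end, add FOLLOW(S) = { $, a, k, m, x, y }.
In N -> C S a: add FIRST(a) = { a }.
Union: FOLLOW(S) = { $, a, k, m, x, y }.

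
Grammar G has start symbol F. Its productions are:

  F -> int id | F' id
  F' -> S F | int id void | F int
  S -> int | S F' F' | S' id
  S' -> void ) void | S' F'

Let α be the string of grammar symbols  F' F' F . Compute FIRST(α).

Add FIRST(F') = { int, void }; F' is not nullable, stop.

{ int, void }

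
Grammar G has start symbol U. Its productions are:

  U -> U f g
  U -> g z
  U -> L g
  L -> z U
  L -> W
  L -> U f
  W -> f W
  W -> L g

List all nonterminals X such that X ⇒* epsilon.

No nonterminal has an empty production or an RHS whose symbols are all nullable.

{ } (none)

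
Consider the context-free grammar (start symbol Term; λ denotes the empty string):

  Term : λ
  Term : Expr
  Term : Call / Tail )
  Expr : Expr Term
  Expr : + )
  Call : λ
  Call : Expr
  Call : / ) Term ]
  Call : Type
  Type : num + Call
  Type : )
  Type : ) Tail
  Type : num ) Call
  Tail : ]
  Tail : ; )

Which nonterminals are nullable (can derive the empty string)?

{ Call, Term }

Directly nullable (have an λ-production): Term, Call.
No other nonterminal has a production whose RHS symbols are all nullable.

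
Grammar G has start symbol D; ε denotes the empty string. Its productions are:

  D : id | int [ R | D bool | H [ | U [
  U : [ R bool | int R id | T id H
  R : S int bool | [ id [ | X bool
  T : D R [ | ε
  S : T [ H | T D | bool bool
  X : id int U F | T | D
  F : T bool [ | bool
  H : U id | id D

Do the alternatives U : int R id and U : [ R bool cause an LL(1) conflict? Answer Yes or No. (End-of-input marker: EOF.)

No

FIRST(int R id) = { int } and FIRST([ R bool) = { [ }.
The FIRST sets are disjoint and neither alternative is nullable — no conflict.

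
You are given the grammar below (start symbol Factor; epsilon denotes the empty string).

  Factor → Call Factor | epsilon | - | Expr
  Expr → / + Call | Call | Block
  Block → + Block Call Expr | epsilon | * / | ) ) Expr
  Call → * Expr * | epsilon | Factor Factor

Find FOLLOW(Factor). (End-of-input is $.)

Factor is the start symbol, so $ ∈ FOLLOW(Factor).
In Factor → Call Factor: Factor is at the end, add FOLLOW(Factor) = { $, ), *, +, -, / }.
In Call → Factor Factor: add FIRST(Factor)\{epsilon} = { ), *, +, -, / }.
  Since Factor is nullable, also add FOLLOW(Call) = { $, ), *, +, -, / }.
In Call → Factor Factor: Factor is at the end, add FOLLOW(Call) = { $, ), *, +, -, / }.
Union: FOLLOW(Factor) = { $, ), *, +, -, / }.

{ $, ), *, +, -, / }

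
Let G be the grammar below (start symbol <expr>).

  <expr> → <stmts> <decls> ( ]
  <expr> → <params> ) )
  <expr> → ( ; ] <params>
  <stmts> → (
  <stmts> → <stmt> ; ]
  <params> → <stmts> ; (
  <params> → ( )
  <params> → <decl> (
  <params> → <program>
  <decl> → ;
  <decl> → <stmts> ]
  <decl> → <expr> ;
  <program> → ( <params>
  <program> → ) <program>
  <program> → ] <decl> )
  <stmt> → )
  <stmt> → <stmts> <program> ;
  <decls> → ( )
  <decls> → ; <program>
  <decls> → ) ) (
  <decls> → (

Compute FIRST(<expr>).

From <expr> → <stmts> <decls> ( ]: add FIRST(<stmts>) = { (, ) }.
From <expr> → <params> ) ): add FIRST(<params>) = { (, ), ;, ] }.
<expr> → ( ; ] <params> contributes {(}.
Union: FIRST(<expr>) = { (, ), ;, ] }.

{ (, ), ;, ] }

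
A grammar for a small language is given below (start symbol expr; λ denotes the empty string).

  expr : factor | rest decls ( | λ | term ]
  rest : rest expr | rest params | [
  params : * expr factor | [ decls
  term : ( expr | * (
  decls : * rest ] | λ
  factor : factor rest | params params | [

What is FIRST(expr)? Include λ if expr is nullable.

From expr : factor: add FIRST(factor) = { *, [ }.
From expr : rest decls (: add FIRST(rest) = { [ }.
expr : λ contributes λ.
From expr : term ]: add FIRST(term) = { (, * }.
Union: FIRST(expr) = { (, *, [, λ }.

{ (, *, [, λ }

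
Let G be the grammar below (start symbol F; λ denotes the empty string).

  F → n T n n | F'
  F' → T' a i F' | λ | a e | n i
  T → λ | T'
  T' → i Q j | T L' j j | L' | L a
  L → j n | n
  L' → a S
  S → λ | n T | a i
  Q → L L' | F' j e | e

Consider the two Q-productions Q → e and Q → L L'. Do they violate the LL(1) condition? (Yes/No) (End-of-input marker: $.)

FIRST(e) = { e } and FIRST(L L') = { j, n }.
The FIRST sets are disjoint and neither alternative is nullable — no conflict.

No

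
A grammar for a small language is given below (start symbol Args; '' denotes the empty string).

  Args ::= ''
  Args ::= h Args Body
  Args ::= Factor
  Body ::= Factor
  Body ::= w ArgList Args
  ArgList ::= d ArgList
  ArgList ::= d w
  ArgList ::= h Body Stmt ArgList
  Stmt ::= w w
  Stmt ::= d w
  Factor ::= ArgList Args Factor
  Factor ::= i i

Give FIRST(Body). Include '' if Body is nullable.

{ d, h, i, w }

From Body ::= Factor: add FIRST(Factor) = { d, h, i }.
Body ::= w ArgList Args contributes {w}.
Union: FIRST(Body) = { d, h, i, w }.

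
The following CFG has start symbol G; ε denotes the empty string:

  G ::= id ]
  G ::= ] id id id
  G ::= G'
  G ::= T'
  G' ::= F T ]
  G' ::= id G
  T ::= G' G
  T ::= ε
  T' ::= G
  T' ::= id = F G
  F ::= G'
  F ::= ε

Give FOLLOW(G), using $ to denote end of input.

G is the start symbol, so $ ∈ FOLLOW(G).
In G' ::= id G: G is at the end, add FOLLOW(G') = { $, ], id }.
In T ::= G' G: G is at the end, add FOLLOW(T) = { ] }.
In T' ::= G: G is at the end, add FOLLOW(T') = { $, ], id }.
In T' ::= id = F G: G is at the end, add FOLLOW(T') = { $, ], id }.
Union: FOLLOW(G) = { $, ], id }.

{ $, ], id }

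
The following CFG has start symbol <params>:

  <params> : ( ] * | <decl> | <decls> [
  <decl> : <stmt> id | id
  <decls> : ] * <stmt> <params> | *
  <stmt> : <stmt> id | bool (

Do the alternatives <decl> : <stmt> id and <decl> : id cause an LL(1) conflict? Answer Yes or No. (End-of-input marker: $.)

No

FIRST(<stmt> id) = { bool } and FIRST(id) = { id }.
The FIRST sets are disjoint and neither alternative is nullable — no conflict.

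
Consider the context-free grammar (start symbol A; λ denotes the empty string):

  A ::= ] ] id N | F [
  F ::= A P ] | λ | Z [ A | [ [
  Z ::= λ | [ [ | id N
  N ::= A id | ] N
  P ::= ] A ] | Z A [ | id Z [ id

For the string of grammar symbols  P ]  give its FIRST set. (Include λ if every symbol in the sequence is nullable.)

{ [, ], id }

Add FIRST(P) = { [, ], id }; P is not nullable, stop.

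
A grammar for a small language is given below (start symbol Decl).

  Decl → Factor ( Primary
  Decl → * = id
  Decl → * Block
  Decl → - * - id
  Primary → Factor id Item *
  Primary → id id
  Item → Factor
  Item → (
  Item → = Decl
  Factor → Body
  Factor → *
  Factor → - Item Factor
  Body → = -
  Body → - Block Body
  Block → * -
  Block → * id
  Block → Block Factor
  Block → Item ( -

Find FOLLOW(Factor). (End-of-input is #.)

In Decl → Factor ( Primary: add FIRST(( Primary) = { ( }.
In Primary → Factor id Item *: add FIRST(id Item *) = { id }.
In Item → Factor: Factor is at the end, add FOLLOW(Item) = { (, *, -, = }.
In Factor → - Item Factor: Factor is at the end, add FOLLOW(Factor) = { #, (, *, -, =, id }.
In Block → Block Factor: Factor is at the end, add FOLLOW(Block) = { #, (, *, -, = }.
Union: FOLLOW(Factor) = { #, (, *, -, =, id }.

{ #, (, *, -, =, id }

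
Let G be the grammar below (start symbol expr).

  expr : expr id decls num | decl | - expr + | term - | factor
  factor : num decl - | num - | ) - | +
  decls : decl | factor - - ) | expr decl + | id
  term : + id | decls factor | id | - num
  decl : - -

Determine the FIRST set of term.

{ ), +, -, id, num }

term : + id contributes {+}.
From term : decls factor: add FIRST(decls) = { ), +, -, id, num }.
term : id contributes {id}.
term : - num contributes {-}.
Union: FIRST(term) = { ), +, -, id, num }.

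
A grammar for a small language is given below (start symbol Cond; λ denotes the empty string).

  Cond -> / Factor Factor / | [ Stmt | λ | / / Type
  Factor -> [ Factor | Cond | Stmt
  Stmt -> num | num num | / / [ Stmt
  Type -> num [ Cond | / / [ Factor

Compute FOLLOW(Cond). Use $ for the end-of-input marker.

Cond is the start symbol, so $ ∈ FOLLOW(Cond).
In Factor -> Cond: Cond is at the end, add FOLLOW(Factor) = { $, /, [, num }.
In Type -> num [ Cond: Cond is at the end, add FOLLOW(Type) = { $, /, [, num }.
Union: FOLLOW(Cond) = { $, /, [, num }.

{ $, /, [, num }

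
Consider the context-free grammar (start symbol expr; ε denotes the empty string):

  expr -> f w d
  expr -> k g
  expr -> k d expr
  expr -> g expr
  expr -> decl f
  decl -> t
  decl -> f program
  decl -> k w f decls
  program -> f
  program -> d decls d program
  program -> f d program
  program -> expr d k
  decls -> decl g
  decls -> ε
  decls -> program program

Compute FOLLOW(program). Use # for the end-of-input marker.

{ d, f, g, k, t }

In decl -> f program: program is at the end, add FOLLOW(decl) = { f, g }.
In program -> d decls d program: program is at the end, add FOLLOW(program) = { d, f, g, k, t }.
In program -> f d program: program is at the end, add FOLLOW(program) = { d, f, g, k, t }.
In decls -> program program: add FIRST(program) = { d, f, g, k, t }.
In decls -> program program: program is at the end, add FOLLOW(decls) = { d, f, g }.
Union: FOLLOW(program) = { d, f, g, k, t }.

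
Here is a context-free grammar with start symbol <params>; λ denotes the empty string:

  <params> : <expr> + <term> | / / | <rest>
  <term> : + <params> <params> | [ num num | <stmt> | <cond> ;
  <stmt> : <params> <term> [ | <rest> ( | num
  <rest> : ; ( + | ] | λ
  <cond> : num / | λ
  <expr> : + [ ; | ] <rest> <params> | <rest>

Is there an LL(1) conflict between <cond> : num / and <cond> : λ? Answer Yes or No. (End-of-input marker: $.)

No

FIRST(num /) = { num } and FIRST(λ) = { λ }.
The second is nullable but FOLLOW(<cond>) = { ; } is disjoint from FIRST of the first.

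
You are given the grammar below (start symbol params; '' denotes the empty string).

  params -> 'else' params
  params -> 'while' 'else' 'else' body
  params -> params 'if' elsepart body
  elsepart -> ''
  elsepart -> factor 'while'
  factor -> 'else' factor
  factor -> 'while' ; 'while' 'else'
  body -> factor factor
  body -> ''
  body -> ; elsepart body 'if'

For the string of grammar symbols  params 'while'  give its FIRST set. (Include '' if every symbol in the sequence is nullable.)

Add FIRST(params) = { 'else', 'while' }; params is not nullable, stop.

{ 'else', 'while' }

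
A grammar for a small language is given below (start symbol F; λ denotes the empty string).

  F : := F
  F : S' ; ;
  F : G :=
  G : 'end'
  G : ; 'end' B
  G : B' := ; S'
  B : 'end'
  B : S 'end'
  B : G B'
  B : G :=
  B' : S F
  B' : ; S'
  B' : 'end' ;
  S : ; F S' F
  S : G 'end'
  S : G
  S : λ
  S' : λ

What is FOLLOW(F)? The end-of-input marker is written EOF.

F is the start symbol, so EOF ∈ FOLLOW(F).
In F : := F: F is at the end, add FOLLOW(F) = { EOF, 'end', :=, ; }.
In B' : S F: F is at the end, add FOLLOW(B') = { 'end', :=, ; }.
In S : ; F S' F: add FIRST(S' F) = { 'end', :=, ; }.
In S : ; F S' F: F is at the end, add FOLLOW(S) = { 'end', :=, ; }.
Union: FOLLOW(F) = { EOF, 'end', :=, ; }.

{ EOF, 'end', :=, ; }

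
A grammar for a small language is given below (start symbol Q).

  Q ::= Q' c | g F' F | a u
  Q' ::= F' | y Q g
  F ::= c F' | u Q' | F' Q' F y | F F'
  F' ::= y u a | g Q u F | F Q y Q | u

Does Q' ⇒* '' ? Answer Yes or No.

No

No nonterminal in this grammar is nullable.
No production of Q' has an RHS whose symbols are all nullable, so Q' is not nullable.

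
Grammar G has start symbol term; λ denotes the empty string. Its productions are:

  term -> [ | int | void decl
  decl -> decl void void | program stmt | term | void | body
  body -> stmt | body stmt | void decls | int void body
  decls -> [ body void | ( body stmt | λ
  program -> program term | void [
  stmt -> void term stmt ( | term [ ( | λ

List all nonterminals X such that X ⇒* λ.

Directly nullable (have an λ-production): decls, stmt.
decl -> body with every symbol nullable, so decl is nullable.
body -> stmt with every symbol nullable, so body is nullable.
No other nonterminal has a production whose RHS symbols are all nullable.

{ body, decl, decls, stmt }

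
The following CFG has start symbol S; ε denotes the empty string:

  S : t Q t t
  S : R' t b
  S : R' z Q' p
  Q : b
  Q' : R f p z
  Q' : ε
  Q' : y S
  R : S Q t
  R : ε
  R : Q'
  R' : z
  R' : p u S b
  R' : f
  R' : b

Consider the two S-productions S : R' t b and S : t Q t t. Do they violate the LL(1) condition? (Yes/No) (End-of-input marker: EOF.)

FIRST(R' t b) = { b, f, p, z } and FIRST(t Q t t) = { t }.
The FIRST sets are disjoint and neither alternative is nullable — no conflict.

No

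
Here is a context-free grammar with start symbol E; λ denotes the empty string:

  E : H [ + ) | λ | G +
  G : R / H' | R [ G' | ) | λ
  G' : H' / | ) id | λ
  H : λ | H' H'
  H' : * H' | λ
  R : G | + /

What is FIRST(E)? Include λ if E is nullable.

{ ), *, +, /, [, λ }

From E : H [ + ): H nullable, take FIRST(H) ∪ {[} = { *, [ }.
E : λ contributes λ.
From E : G +: G nullable, take FIRST(G) ∪ {+} = { ), +, /, [ }.
Union: FIRST(E) = { ), *, +, /, [, λ }.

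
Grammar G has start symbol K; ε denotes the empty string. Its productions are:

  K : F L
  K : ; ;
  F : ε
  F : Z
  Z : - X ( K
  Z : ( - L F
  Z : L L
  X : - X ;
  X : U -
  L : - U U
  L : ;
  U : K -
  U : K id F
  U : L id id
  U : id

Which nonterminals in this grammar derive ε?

Directly nullable (have an ε-production): F.
No other nonterminal has a production whose RHS symbols are all nullable.

{ F }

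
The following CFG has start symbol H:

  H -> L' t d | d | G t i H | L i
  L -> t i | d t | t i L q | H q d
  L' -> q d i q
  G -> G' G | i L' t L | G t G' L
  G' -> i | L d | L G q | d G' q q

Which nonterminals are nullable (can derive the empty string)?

No nonterminal has an empty production or an RHS whose symbols are all nullable.

{ } (none)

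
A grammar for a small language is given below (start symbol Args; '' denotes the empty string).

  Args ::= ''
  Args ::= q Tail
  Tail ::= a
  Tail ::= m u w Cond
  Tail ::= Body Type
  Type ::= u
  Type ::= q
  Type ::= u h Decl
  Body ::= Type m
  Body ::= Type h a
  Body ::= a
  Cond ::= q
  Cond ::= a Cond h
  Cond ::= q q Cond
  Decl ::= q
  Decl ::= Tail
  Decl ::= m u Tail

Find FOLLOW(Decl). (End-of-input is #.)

{ #, h, m }

In Type ::= u h Decl: Decl is at the end, add FOLLOW(Type) = { #, h, m }.
Union: FOLLOW(Decl) = { #, h, m }.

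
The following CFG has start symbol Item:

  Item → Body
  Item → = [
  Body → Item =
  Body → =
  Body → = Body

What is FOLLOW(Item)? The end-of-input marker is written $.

{ $, = }

Item is the start symbol, so $ ∈ FOLLOW(Item).
In Body → Item =: add FIRST(=) = { = }.
Union: FOLLOW(Item) = { $, = }.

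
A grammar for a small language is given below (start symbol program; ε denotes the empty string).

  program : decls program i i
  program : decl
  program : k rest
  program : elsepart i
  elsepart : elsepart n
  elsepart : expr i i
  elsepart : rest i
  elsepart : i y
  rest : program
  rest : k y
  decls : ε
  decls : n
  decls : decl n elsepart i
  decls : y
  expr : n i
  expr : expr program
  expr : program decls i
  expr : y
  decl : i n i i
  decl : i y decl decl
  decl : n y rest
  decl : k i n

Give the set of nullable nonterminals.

Directly nullable (have an ε-production): decls.
No other nonterminal has a production whose RHS symbols are all nullable.

{ decls }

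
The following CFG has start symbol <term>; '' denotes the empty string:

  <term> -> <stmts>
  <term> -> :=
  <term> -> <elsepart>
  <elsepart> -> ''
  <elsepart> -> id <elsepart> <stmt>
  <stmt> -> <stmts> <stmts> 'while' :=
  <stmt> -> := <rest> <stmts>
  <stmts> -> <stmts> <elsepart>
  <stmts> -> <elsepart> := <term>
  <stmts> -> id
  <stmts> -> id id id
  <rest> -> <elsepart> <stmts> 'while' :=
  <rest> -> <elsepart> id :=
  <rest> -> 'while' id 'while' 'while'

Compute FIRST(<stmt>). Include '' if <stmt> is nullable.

From <stmt> -> <stmts> <stmts> 'while' :=: add FIRST(<stmts>) = { :=, id }.
<stmt> -> := <rest> <stmts> contributes {:=}.
Union: FIRST(<stmt>) = { :=, id }.

{ :=, id }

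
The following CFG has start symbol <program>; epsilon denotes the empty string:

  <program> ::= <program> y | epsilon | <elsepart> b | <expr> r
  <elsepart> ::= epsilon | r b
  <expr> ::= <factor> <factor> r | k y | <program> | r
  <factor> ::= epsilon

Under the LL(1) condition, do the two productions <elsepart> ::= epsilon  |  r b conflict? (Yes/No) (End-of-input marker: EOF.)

FIRST(epsilon) = { epsilon } and FIRST(r b) = { r }.
The first is nullable but FOLLOW(<elsepart>) = { b } is disjoint from FIRST of the second.

No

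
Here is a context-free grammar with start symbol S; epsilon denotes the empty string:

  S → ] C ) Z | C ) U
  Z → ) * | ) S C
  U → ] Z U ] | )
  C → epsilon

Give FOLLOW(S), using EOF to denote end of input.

S is the start symbol, so EOF ∈ FOLLOW(S).
In Z → ) S C: add FIRST(C)\{epsilon} = {  }.
  Since C is nullable, also add FOLLOW(Z) = { EOF, ), ] }.
Union: FOLLOW(S) = { EOF, ), ] }.

{ EOF, ), ] }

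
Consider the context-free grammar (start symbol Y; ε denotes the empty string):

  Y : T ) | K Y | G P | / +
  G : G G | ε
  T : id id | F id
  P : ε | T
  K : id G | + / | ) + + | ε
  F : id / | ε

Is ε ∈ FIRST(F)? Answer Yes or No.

Yes

F has an ε-production, so F ⇒ ε.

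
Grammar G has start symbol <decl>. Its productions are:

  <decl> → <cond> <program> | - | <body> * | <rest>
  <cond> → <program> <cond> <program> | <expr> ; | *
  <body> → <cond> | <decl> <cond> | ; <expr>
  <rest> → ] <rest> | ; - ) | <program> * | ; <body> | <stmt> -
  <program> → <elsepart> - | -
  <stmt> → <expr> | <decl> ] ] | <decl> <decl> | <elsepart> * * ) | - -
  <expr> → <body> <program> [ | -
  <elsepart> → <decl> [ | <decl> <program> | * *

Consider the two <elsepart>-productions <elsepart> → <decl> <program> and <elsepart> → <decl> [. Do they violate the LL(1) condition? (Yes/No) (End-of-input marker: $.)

Yes

FIRST(<decl> <program>) = { *, -, ;, ] } and FIRST(<decl> [) = { *, -, ;, ] }.
Both contain *, so the two alternatives are not disjoint — LL(1) conflict.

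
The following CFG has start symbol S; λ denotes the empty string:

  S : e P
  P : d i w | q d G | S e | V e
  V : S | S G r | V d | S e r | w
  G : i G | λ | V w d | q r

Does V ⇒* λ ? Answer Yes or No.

Nullable nonterminals: G.
No production of V has an RHS whose symbols are all nullable, so V is not nullable.

No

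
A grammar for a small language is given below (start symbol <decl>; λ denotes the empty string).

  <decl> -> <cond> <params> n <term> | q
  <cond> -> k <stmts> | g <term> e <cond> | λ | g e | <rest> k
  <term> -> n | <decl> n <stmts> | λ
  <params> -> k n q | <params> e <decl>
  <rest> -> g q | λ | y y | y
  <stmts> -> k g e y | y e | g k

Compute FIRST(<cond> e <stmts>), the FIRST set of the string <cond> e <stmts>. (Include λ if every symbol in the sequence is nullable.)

{ e, g, k, y }

Add FIRST(<cond>)\{λ} = { g, k, y }; <cond> is nullable, continue.
e is a terminal; add {e} and stop.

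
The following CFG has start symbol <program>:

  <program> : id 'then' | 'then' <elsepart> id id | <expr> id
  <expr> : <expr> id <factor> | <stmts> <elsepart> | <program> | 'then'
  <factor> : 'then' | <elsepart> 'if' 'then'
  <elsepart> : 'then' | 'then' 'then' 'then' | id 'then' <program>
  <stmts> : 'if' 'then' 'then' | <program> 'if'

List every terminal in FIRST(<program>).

{ 'if', 'then', id }

<program> : id 'then' contributes {id}.
<program> : 'then' <elsepart> id id contributes {'then'}.
From <program> : <expr> id: add FIRST(<expr>) = { 'if', 'then', id }.
Union: FIRST(<program>) = { 'if', 'then', id }.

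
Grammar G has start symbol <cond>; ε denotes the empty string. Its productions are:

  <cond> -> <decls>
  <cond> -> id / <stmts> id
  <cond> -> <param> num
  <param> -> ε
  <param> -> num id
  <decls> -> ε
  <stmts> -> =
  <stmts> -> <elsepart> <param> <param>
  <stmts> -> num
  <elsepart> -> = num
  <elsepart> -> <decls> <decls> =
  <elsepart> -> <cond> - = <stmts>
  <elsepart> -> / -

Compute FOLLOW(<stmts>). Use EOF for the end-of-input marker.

In <cond> -> id / <stmts> id: add FIRST(id) = { id }.
In <elsepart> -> <cond> - = <stmts>: <stmts> is at the end, add FOLLOW(<elsepart>) = { id, num }.
Union: FOLLOW(<stmts>) = { id, num }.

{ id, num }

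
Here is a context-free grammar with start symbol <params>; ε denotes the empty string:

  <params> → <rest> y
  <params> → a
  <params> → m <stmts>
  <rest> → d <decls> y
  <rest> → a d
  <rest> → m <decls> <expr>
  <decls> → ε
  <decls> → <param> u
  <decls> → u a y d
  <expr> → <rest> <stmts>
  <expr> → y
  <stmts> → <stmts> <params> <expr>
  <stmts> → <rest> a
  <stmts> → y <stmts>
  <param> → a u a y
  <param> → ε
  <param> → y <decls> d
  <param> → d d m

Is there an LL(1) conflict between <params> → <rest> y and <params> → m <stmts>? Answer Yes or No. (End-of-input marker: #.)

FIRST(<rest> y) = { a, d, m } and FIRST(m <stmts>) = { m }.
Both contain m, so the two alternatives are not disjoint — LL(1) conflict.

Yes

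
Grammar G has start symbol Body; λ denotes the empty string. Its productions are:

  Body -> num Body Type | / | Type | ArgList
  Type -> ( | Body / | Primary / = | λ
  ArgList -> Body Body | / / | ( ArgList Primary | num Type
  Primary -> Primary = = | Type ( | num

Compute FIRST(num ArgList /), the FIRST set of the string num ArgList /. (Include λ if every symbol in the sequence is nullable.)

num is a terminal; add {num} and stop.

{ num }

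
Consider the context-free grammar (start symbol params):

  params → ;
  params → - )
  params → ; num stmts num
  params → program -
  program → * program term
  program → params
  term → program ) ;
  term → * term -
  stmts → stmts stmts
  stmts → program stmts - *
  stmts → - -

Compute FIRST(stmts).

From stmts → stmts stmts: add FIRST(stmts) = { *, -, ; }.
From stmts → program stmts - *: add FIRST(program) = { *, -, ; }.
stmts → - - contributes {-}.
Union: FIRST(stmts) = { *, -, ; }.

{ *, -, ; }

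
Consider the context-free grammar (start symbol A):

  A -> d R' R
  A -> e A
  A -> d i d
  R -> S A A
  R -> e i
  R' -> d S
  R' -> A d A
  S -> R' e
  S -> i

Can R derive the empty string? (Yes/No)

No

No nonterminal in this grammar is nullable.
No production of R has an RHS whose symbols are all nullable, so R is not nullable.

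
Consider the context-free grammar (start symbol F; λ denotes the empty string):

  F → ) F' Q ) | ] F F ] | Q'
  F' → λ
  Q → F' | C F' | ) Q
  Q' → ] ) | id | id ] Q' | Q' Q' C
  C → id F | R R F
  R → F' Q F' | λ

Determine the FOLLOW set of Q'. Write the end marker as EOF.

{ EOF, ), ], id }

In F → Q': Q' is at the end, add FOLLOW(F) = { EOF, ), ], id }.
In Q' → id ] Q': Q' is at the end, add FOLLOW(Q') = { EOF, ), ], id }.
In Q' → Q' Q' C: add FIRST(Q' C) = { ], id }.
In Q' → Q' Q' C: add FIRST(C) = { ), ], id }.
Union: FOLLOW(Q') = { EOF, ), ], id }.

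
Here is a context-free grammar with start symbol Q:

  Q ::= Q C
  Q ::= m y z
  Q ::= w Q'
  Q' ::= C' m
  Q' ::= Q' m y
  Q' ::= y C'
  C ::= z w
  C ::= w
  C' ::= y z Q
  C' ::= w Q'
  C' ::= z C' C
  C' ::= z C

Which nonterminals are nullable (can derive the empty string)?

No nonterminal has an empty production or an RHS whose symbols are all nullable.

{ } (none)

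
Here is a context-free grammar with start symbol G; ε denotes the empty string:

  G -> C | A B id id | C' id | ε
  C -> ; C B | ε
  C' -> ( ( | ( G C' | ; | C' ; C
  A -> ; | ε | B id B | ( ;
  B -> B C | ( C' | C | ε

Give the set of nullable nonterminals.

Directly nullable (have an ε-production): G, C, A, B.
No other nonterminal has a production whose RHS symbols are all nullable.

{ A, B, C, G }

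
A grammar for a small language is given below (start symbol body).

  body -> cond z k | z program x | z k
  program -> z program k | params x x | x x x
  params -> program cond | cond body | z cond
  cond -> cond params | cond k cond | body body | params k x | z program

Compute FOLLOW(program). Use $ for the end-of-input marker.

In body -> z program x: add FIRST(x) = { x }.
In program -> z program k: add FIRST(k) = { k }.
In params -> program cond: add FIRST(cond) = { x, z }.
In cond -> z program: program is at the end, add FOLLOW(cond) = { k, x, z }.
Union: FOLLOW(program) = { k, x, z }.

{ k, x, z }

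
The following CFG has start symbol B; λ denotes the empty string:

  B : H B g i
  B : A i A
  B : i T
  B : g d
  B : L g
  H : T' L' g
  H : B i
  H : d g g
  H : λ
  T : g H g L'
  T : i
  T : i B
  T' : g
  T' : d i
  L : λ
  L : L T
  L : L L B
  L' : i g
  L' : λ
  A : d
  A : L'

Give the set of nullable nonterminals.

Directly nullable (have an λ-production): H, L, L'.
A : L' with every symbol nullable, so A is nullable.
No other nonterminal has a production whose RHS symbols are all nullable.

{ A, H, L, L' }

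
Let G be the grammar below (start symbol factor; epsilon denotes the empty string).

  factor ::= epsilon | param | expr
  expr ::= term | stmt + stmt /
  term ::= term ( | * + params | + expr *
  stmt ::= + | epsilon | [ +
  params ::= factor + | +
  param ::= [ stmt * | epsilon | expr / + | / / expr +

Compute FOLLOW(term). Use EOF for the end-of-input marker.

{ EOF, (, *, +, / }

In expr ::= term: term is at the end, add FOLLOW(expr) = { EOF, *, +, / }.
In term ::= term (: add FIRST(() = { ( }.
Union: FOLLOW(term) = { EOF, (, *, +, / }.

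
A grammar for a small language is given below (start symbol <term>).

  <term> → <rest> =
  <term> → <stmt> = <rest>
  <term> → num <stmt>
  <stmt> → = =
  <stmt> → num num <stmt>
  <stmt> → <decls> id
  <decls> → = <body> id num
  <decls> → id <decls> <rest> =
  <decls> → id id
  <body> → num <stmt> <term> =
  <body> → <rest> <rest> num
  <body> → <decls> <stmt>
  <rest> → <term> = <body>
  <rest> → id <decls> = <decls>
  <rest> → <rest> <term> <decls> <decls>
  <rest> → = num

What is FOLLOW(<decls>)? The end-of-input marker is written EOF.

{ EOF, =, id, num }

In <stmt> → <decls> id: add FIRST(id) = { id }.
In <decls> → id <decls> <rest> =: add FIRST(<rest> =) = { =, id, num }.
In <body> → <decls> <stmt>: add FIRST(<stmt>) = { =, id, num }.
In <rest> → id <decls> = <decls>: add FIRST(= <decls>) = { = }.
In <rest> → id <decls> = <decls>: <decls> is at the end, add FOLLOW(<rest>) = { EOF, =, id, num }.
In <rest> → <rest> <term> <decls> <decls>: add FIRST(<decls>) = { =, id }.
In <rest> → <rest> <term> <decls> <decls>: <decls> is at the end, add FOLLOW(<rest>) = { EOF, =, id, num }.
Union: FOLLOW(<decls>) = { EOF, =, id, num }.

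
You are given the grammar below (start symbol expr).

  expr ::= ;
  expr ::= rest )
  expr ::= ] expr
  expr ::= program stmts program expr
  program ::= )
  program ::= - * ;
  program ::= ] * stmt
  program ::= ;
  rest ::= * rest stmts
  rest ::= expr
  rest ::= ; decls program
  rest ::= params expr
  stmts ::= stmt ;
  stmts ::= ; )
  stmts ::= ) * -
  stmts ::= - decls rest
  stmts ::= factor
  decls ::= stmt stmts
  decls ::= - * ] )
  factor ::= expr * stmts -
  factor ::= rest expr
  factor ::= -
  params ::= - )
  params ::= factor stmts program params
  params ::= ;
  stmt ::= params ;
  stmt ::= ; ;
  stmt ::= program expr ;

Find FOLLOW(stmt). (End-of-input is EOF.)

In program ::= ] * stmt: stmt is at the end, add FOLLOW(program) = { ), *, -, ;, ] }.
In stmts ::= stmt ;: add FIRST(;) = { ; }.
In decls ::= stmt stmts: add FIRST(stmts) = { ), *, -, ;, ] }.
Union: FOLLOW(stmt) = { ), *, -, ;, ] }.

{ ), *, -, ;, ] }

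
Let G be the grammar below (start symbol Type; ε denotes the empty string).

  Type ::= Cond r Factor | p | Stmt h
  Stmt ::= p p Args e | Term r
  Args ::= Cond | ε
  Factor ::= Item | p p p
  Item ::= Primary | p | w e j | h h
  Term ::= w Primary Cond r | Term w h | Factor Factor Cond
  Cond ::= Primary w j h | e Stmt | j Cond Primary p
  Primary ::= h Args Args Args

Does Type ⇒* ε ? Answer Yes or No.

Nullable nonterminals: Args.
No production of Type has an RHS whose symbols are all nullable, so Type is not nullable.

No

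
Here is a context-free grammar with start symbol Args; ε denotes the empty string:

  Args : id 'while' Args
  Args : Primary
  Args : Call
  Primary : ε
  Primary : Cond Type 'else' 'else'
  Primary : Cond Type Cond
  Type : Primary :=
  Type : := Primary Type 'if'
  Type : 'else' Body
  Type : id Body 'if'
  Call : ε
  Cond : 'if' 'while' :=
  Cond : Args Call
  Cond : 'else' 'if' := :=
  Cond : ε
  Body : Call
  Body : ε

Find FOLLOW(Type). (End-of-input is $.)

{ $, 'else', 'if', :=, id }

In Primary : Cond Type 'else' 'else': add FIRST('else' 'else') = { 'else' }.
In Primary : Cond Type Cond: add FIRST(Cond)\{ε} = { 'else', 'if', :=, id }.
  Since Cond is nullable, also add FOLLOW(Primary) = { $, 'else', 'if', :=, id }.
In Type : := Primary Type 'if': add FIRST('if') = { 'if' }.
Union: FOLLOW(Type) = { $, 'else', 'if', :=, id }.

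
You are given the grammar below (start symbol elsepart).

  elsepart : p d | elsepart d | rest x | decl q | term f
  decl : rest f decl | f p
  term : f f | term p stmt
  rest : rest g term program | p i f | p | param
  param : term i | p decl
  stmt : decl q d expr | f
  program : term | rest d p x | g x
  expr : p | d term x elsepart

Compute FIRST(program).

{ f, g, p }

From program : term: add FIRST(term) = { f }.
From program : rest d p x: add FIRST(rest) = { f, p }.
program : g x contributes {g}.
Union: FIRST(program) = { f, g, p }.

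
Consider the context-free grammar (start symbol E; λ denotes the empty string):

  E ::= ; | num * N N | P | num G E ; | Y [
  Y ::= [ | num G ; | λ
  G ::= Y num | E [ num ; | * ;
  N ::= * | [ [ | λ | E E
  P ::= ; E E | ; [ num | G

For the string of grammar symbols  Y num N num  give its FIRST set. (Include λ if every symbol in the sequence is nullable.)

{ [, num }

Add FIRST(Y)\{λ} = { [, num }; Y is nullable, continue.
num is a terminal; add {num} and stop.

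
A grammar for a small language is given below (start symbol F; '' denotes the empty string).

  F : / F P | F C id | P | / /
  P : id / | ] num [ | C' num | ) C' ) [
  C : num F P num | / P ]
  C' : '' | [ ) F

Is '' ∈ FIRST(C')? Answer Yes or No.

C' has an ''-production, so C' ⇒ ''.

Yes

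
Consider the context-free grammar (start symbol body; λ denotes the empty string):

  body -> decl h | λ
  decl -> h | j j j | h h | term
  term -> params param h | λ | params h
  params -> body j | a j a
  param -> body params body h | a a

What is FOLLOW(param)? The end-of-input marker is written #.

{ h }

In term -> params param h: add FIRST(h) = { h }.
Union: FOLLOW(param) = { h }.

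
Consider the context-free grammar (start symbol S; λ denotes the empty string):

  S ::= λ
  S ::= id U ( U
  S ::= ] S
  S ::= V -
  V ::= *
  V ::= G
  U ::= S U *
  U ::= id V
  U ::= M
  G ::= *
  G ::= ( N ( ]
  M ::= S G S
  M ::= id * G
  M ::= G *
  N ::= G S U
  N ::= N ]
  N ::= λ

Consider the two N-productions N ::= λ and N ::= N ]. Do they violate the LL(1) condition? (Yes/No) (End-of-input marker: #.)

Yes

FIRST(λ) = { λ } and FIRST(N ]) = { (, *, ] }.
The first alternative is nullable and FOLLOW(N) = { (, ] } shares ( with FIRST of the second — conflict.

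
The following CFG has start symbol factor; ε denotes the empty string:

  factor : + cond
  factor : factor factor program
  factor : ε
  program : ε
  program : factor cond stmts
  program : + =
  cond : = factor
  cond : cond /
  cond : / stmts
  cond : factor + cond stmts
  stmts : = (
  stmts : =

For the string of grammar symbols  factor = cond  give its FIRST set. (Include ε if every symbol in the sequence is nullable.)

Add FIRST(factor)\{ε} = { +, /, = }; factor is nullable, continue.
= is a terminal; add {=} and stop.

{ +, /, = }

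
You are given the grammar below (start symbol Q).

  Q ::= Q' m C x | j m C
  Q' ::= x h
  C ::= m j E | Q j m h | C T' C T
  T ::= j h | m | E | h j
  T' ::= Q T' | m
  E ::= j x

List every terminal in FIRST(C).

C ::= m j E contributes {m}.
From C ::= Q j m h: add FIRST(Q) = { j, x }.
From C ::= C T' C T: add FIRST(C) = { j, m, x }.
Union: FIRST(C) = { j, m, x }.

{ j, m, x }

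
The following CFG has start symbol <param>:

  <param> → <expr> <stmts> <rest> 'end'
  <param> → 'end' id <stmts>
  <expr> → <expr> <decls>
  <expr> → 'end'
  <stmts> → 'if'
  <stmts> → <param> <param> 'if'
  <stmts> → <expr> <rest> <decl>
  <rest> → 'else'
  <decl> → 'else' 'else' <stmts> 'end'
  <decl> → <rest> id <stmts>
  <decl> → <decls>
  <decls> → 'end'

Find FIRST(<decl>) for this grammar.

{ 'else', 'end' }

<decl> → 'else' 'else' <stmts> 'end' contributes {'else'}.
From <decl> → <rest> id <stmts>: add FIRST(<rest>) = { 'else' }.
From <decl> → <decls>: add FIRST(<decls>) = { 'end' }.
Union: FIRST(<decl>) = { 'else', 'end' }.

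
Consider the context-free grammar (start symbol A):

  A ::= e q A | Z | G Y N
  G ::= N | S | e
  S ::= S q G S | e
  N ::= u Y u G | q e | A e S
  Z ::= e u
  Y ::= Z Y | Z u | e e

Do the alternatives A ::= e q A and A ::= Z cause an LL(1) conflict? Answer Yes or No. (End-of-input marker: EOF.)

FIRST(e q A) = { e } and FIRST(Z) = { e }.
Both contain e, so the two alternatives are not disjoint — LL(1) conflict.

Yes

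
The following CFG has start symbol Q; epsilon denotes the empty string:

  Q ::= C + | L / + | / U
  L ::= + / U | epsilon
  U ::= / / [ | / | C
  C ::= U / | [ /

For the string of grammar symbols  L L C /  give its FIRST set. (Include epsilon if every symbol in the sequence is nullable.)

Add FIRST(L)\{epsilon} = { + }; L is nullable, continue.
Add FIRST(L)\{epsilon} = { + }; L is nullable, continue.
Add FIRST(C) = { /, [ }; C is not nullable, stop.

{ +, /, [ }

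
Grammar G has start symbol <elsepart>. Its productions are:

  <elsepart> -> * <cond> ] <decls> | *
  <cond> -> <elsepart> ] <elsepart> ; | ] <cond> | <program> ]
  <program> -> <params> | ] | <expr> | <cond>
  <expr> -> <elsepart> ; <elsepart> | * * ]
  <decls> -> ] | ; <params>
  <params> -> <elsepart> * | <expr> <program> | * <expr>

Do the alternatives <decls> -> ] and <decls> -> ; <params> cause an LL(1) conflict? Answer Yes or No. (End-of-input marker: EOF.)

FIRST(]) = { ] } and FIRST(; <params>) = { ; }.
The FIRST sets are disjoint and neither alternative is nullable — no conflict.

No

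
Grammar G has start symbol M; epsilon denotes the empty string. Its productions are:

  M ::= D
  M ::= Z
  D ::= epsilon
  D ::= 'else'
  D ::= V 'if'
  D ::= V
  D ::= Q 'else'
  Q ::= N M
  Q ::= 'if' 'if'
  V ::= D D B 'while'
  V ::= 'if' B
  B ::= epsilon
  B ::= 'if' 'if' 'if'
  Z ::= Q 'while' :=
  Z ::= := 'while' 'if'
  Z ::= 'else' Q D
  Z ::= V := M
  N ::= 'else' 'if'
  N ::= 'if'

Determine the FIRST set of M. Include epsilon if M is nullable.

From M ::= D: add FIRST(D) = { 'else', 'if', 'while', epsilon } (including epsilon since D is nullable).
From M ::= Z: add FIRST(Z) = { 'else', 'if', 'while', := }.
Union: FIRST(M) = { 'else', 'if', 'while', :=, epsilon }.

{ 'else', 'if', 'while', :=, epsilon }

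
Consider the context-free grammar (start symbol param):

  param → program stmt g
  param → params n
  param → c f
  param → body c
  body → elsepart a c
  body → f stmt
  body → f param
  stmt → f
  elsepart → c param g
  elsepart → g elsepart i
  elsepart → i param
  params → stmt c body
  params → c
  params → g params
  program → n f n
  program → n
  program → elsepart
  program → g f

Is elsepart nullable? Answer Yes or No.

No

No nonterminal in this grammar is nullable.
No production of elsepart has an RHS whose symbols are all nullable, so elsepart is not nullable.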